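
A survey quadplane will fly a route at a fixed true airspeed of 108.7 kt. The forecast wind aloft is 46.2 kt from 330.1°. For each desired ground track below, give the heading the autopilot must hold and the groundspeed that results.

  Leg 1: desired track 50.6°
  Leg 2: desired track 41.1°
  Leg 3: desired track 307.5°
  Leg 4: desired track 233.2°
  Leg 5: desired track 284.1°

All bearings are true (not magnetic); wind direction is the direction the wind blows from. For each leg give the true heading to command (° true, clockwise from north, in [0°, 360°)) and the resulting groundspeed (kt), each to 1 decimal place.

Leg 1: heading=25.8°, groundspeed=91.1 kt
Leg 2: heading=17.4°, groundspeed=84.5 kt
Leg 3: heading=316.9°, groundspeed=64.6 kt
Leg 4: heading=258.2°, groundspeed=104.1 kt
Leg 5: heading=301.9°, groundspeed=71.4 kt

Leg 1: desired track 50.6°; wind correction -24.8° → command heading 25.8°, groundspeed 91.1 kt
Leg 2: desired track 41.1°; wind correction -23.7° → command heading 17.4°, groundspeed 84.5 kt
Leg 3: desired track 307.5°; wind correction +9.4° → command heading 316.9°, groundspeed 64.6 kt
Leg 4: desired track 233.2°; wind correction +25.0° → command heading 258.2°, groundspeed 104.1 kt
Leg 5: desired track 284.1°; wind correction +17.8° → command heading 301.9°, groundspeed 71.4 kt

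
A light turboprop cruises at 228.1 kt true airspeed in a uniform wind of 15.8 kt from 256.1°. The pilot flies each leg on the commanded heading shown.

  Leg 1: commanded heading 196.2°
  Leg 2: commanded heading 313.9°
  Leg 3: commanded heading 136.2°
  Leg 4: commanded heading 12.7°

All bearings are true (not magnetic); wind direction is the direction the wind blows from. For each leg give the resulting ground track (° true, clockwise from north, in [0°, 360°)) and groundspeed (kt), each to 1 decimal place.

Leg 1: heading 196.2°; drift -3.6° → track 192.6°, groundspeed 220.6 kt
Leg 2: heading 313.9°; drift +3.5° → track 317.4°, groundspeed 220.1 kt
Leg 3: heading 136.2°; drift -3.3° → track 132.9°, groundspeed 236.4 kt
Leg 4: heading 12.7°; drift +3.4° → track 16.1°, groundspeed 235.6 kt

Leg 1: track=192.6°, groundspeed=220.6 kt
Leg 2: track=317.4°, groundspeed=220.1 kt
Leg 3: track=132.9°, groundspeed=236.4 kt
Leg 4: track=16.1°, groundspeed=235.6 kt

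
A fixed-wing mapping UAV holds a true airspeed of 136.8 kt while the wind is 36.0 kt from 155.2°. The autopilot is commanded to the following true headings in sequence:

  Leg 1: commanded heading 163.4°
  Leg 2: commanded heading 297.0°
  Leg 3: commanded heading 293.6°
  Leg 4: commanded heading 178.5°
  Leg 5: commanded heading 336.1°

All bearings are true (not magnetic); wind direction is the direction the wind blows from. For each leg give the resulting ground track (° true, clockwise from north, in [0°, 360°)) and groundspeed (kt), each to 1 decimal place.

Leg 1: track=166.3°, groundspeed=101.3 kt
Leg 2: track=304.7°, groundspeed=166.6 kt
Leg 3: track=301.9°, groundspeed=165.5 kt
Leg 4: track=186.3°, groundspeed=104.7 kt
Leg 5: track=335.9°, groundspeed=172.8 kt

Leg 1: heading 163.4°; drift +2.9° → track 166.3°, groundspeed 101.3 kt
Leg 2: heading 297.0°; drift +7.7° → track 304.7°, groundspeed 166.6 kt
Leg 3: heading 293.6°; drift +8.3° → track 301.9°, groundspeed 165.5 kt
Leg 4: heading 178.5°; drift +7.8° → track 186.3°, groundspeed 104.7 kt
Leg 5: heading 336.1°; drift -0.2° → track 335.9°, groundspeed 172.8 kt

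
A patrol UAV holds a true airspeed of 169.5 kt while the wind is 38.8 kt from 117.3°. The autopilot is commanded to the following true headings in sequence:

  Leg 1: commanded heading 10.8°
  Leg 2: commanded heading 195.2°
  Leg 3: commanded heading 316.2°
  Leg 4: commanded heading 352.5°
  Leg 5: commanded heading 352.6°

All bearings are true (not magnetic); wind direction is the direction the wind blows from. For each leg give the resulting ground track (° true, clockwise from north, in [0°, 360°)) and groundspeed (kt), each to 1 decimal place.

Leg 1: heading 10.8°; drift -11.6° → track 359.2°, groundspeed 184.3 kt
Leg 2: heading 195.2°; drift +13.2° → track 208.4°, groundspeed 165.8 kt
Leg 3: heading 316.2°; drift -3.5° → track 312.7°, groundspeed 206.6 kt
Leg 4: heading 352.5°; drift -9.4° → track 343.1°, groundspeed 194.3 kt
Leg 5: heading 352.6°; drift -9.5° → track 343.1°, groundspeed 194.2 kt

Leg 1: track=359.2°, groundspeed=184.3 kt
Leg 2: track=208.4°, groundspeed=165.8 kt
Leg 3: track=312.7°, groundspeed=206.6 kt
Leg 4: track=343.1°, groundspeed=194.3 kt
Leg 5: track=343.1°, groundspeed=194.2 kt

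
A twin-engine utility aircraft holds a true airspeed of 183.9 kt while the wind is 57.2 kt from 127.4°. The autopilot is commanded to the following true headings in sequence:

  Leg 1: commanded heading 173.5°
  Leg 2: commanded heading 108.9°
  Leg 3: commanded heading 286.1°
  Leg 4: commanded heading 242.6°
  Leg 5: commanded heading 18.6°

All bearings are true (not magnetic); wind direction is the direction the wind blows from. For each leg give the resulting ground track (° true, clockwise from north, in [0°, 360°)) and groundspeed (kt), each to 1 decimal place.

Leg 1: heading 173.5°; drift +15.9° → track 189.4°, groundspeed 150.0 kt
Leg 2: heading 108.9°; drift -8.0° → track 100.9°, groundspeed 130.9 kt
Leg 3: heading 286.1°; drift +5.0° → track 291.1°, groundspeed 238.1 kt
Leg 4: heading 242.6°; drift +14.0° → track 256.6°, groundspeed 214.6 kt
Leg 5: heading 18.6°; drift -15.0° → track 3.6°, groundspeed 209.5 kt

Leg 1: track=189.4°, groundspeed=150.0 kt
Leg 2: track=100.9°, groundspeed=130.9 kt
Leg 3: track=291.1°, groundspeed=238.1 kt
Leg 4: track=256.6°, groundspeed=214.6 kt
Leg 5: track=3.6°, groundspeed=209.5 kt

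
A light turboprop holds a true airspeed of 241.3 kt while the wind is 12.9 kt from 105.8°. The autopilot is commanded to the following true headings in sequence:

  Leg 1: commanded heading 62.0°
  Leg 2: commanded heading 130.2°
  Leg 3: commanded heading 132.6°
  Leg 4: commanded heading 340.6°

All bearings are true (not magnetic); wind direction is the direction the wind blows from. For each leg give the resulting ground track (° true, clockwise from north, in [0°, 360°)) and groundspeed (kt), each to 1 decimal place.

Leg 1: track=59.8°, groundspeed=232.2 kt
Leg 2: track=131.5°, groundspeed=229.6 kt
Leg 3: track=134.0°, groundspeed=229.9 kt
Leg 4: track=338.2°, groundspeed=249.0 kt

Leg 1: heading 62.0°; drift -2.2° → track 59.8°, groundspeed 232.2 kt
Leg 2: heading 130.2°; drift +1.3° → track 131.5°, groundspeed 229.6 kt
Leg 3: heading 132.6°; drift +1.4° → track 134.0°, groundspeed 229.9 kt
Leg 4: heading 340.6°; drift -2.4° → track 338.2°, groundspeed 249.0 kt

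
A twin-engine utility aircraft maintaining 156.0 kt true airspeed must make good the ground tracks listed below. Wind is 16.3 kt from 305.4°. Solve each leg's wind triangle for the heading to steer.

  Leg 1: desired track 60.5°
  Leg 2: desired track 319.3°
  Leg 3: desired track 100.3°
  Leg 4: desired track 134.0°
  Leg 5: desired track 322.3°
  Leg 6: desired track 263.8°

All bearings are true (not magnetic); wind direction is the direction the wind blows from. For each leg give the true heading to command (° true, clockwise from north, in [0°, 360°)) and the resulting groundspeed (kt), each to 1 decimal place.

Leg 1: desired track 60.5°; wind correction -5.4° → command heading 55.1°, groundspeed 162.2 kt
Leg 2: desired track 319.3°; wind correction -1.4° → command heading 317.9°, groundspeed 140.1 kt
Leg 3: desired track 100.3°; wind correction -2.5° → command heading 97.8°, groundspeed 170.6 kt
Leg 4: desired track 134.0°; wind correction +0.9° → command heading 134.9°, groundspeed 172.1 kt
Leg 5: desired track 322.3°; wind correction -1.7° → command heading 320.6°, groundspeed 140.3 kt
Leg 6: desired track 263.8°; wind correction +4.0° → command heading 267.8°, groundspeed 143.4 kt

Leg 1: heading=55.1°, groundspeed=162.2 kt
Leg 2: heading=317.9°, groundspeed=140.1 kt
Leg 3: heading=97.8°, groundspeed=170.6 kt
Leg 4: heading=134.9°, groundspeed=172.1 kt
Leg 5: heading=320.6°, groundspeed=140.3 kt
Leg 6: heading=267.8°, groundspeed=143.4 kt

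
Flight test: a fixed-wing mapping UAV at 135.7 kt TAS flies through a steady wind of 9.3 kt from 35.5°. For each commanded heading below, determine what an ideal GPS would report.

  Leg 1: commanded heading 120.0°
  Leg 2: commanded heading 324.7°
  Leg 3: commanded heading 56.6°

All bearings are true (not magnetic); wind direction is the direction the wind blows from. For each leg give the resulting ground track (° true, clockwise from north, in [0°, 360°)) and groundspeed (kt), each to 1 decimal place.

Leg 1: track=123.9°, groundspeed=135.1 kt
Leg 2: track=320.9°, groundspeed=132.9 kt
Leg 3: track=58.1°, groundspeed=127.1 kt

Leg 1: heading 120.0°; drift +3.9° → track 123.9°, groundspeed 135.1 kt
Leg 2: heading 324.7°; drift -3.8° → track 320.9°, groundspeed 132.9 kt
Leg 3: heading 56.6°; drift +1.5° → track 58.1°, groundspeed 127.1 kt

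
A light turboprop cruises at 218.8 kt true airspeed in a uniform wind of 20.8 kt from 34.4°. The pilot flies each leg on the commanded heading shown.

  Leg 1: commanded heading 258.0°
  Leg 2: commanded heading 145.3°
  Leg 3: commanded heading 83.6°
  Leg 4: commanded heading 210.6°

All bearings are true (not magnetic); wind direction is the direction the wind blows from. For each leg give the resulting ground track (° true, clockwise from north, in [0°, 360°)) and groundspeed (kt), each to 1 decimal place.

Leg 1: track=254.5°, groundspeed=234.3 kt
Leg 2: track=150.2°, groundspeed=227.1 kt
Leg 3: track=88.0°, groundspeed=205.8 kt
Leg 4: track=210.9°, groundspeed=239.6 kt

Leg 1: heading 258.0°; drift -3.5° → track 254.5°, groundspeed 234.3 kt
Leg 2: heading 145.3°; drift +4.9° → track 150.2°, groundspeed 227.1 kt
Leg 3: heading 83.6°; drift +4.4° → track 88.0°, groundspeed 205.8 kt
Leg 4: heading 210.6°; drift +0.3° → track 210.9°, groundspeed 239.6 kt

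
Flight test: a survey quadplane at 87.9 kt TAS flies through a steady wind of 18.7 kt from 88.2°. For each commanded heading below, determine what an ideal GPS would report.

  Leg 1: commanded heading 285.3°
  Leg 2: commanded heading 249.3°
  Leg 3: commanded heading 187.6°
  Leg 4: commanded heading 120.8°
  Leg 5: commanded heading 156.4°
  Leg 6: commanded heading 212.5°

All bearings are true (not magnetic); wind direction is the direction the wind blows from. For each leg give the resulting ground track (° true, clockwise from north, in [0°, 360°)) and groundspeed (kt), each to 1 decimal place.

Leg 1: heading 285.3°; drift -3.0° → track 282.3°, groundspeed 105.9 kt
Leg 2: heading 249.3°; drift +3.3° → track 252.6°, groundspeed 105.8 kt
Leg 3: heading 187.6°; drift +11.5° → track 199.1°, groundspeed 92.8 kt
Leg 4: heading 120.8°; drift +7.9° → track 128.7°, groundspeed 72.8 kt
Leg 5: heading 156.4°; drift +12.1° → track 168.5°, groundspeed 82.8 kt
Leg 6: heading 212.5°; drift +8.9° → track 221.4°, groundspeed 99.6 kt

Leg 1: track=282.3°, groundspeed=105.9 kt
Leg 2: track=252.6°, groundspeed=105.8 kt
Leg 3: track=199.1°, groundspeed=92.8 kt
Leg 4: track=128.7°, groundspeed=72.8 kt
Leg 5: track=168.5°, groundspeed=82.8 kt
Leg 6: track=221.4°, groundspeed=99.6 kt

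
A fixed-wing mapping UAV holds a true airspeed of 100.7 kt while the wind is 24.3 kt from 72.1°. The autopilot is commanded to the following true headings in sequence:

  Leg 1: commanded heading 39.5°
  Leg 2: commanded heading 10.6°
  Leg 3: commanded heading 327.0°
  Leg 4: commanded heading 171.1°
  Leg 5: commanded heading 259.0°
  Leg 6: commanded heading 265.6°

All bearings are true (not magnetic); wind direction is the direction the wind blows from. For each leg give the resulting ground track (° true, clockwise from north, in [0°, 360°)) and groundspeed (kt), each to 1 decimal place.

Leg 1: heading 39.5°; drift -9.3° → track 30.2°, groundspeed 81.3 kt
Leg 2: heading 10.6°; drift -13.5° → track 357.1°, groundspeed 91.6 kt
Leg 3: heading 327.0°; drift -12.4° → track 314.6°, groundspeed 109.6 kt
Leg 4: heading 171.1°; drift +12.9° → track 184.0°, groundspeed 107.2 kt
Leg 5: heading 259.0°; drift -1.3° → track 257.7°, groundspeed 124.9 kt
Leg 6: heading 265.6°; drift -2.6° → track 263.0°, groundspeed 124.5 kt

Leg 1: track=30.2°, groundspeed=81.3 kt
Leg 2: track=357.1°, groundspeed=91.6 kt
Leg 3: track=314.6°, groundspeed=109.6 kt
Leg 4: track=184.0°, groundspeed=107.2 kt
Leg 5: track=257.7°, groundspeed=124.9 kt
Leg 6: track=263.0°, groundspeed=124.5 kt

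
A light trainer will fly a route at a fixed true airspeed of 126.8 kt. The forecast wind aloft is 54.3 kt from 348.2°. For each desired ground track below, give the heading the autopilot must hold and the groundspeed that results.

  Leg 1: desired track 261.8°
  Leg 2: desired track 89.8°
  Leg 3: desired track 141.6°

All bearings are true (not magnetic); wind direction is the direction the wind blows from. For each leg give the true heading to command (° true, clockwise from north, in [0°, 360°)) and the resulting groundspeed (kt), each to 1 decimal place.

Leg 1: heading=287.1°, groundspeed=111.2 kt
Leg 2: heading=65.0°, groundspeed=126.0 kt
Leg 3: heading=130.5°, groundspeed=173.0 kt

Leg 1: desired track 261.8°; wind correction +25.3° → command heading 287.1°, groundspeed 111.2 kt
Leg 2: desired track 89.8°; wind correction -24.8° → command heading 65.0°, groundspeed 126.0 kt
Leg 3: desired track 141.6°; wind correction -11.1° → command heading 130.5°, groundspeed 173.0 kt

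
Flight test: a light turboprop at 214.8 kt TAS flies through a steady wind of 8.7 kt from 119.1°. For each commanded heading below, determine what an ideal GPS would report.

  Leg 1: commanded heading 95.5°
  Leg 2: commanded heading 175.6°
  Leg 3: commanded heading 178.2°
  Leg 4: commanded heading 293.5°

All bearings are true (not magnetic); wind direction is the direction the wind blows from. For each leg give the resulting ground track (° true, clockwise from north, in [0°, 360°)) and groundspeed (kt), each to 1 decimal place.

Leg 1: heading 95.5°; drift -1.0° → track 94.5°, groundspeed 206.9 kt
Leg 2: heading 175.6°; drift +2.0° → track 177.6°, groundspeed 210.1 kt
Leg 3: heading 178.2°; drift +2.0° → track 180.2°, groundspeed 210.5 kt
Leg 4: heading 293.5°; drift +0.2° → track 293.7°, groundspeed 223.5 kt

Leg 1: track=94.5°, groundspeed=206.9 kt
Leg 2: track=177.6°, groundspeed=210.1 kt
Leg 3: track=180.2°, groundspeed=210.5 kt
Leg 4: track=293.7°, groundspeed=223.5 kt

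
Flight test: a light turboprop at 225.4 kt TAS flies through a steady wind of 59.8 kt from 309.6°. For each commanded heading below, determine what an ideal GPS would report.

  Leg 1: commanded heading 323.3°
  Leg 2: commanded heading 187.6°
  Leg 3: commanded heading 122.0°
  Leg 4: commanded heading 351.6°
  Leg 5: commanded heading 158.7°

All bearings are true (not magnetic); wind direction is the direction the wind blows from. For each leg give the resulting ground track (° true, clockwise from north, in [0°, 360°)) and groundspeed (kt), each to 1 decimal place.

Leg 1: heading 323.3°; drift +4.8° → track 328.1°, groundspeed 167.9 kt
Leg 2: heading 187.6°; drift -11.2° → track 176.4°, groundspeed 262.0 kt
Leg 3: heading 122.0°; drift +1.6° → track 123.6°, groundspeed 284.8 kt
Leg 4: heading 351.6°; drift +12.5° → track 4.1°, groundspeed 185.3 kt
Leg 5: heading 158.7°; drift -6.0° → track 152.7°, groundspeed 279.2 kt

Leg 1: track=328.1°, groundspeed=167.9 kt
Leg 2: track=176.4°, groundspeed=262.0 kt
Leg 3: track=123.6°, groundspeed=284.8 kt
Leg 4: track=4.1°, groundspeed=185.3 kt
Leg 5: track=152.7°, groundspeed=279.2 kt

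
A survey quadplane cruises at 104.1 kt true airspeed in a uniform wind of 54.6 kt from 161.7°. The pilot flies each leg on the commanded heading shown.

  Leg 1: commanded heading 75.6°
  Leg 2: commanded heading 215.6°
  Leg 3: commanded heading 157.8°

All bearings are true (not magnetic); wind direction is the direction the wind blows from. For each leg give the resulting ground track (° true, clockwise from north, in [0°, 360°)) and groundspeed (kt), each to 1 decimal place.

Leg 1: heading 75.6°; drift -28.5° → track 47.1°, groundspeed 114.2 kt
Leg 2: heading 215.6°; drift +31.5° → track 247.1°, groundspeed 84.4 kt
Leg 3: heading 157.8°; drift -4.3° → track 153.5°, groundspeed 49.8 kt

Leg 1: track=47.1°, groundspeed=114.2 kt
Leg 2: track=247.1°, groundspeed=84.4 kt
Leg 3: track=153.5°, groundspeed=49.8 kt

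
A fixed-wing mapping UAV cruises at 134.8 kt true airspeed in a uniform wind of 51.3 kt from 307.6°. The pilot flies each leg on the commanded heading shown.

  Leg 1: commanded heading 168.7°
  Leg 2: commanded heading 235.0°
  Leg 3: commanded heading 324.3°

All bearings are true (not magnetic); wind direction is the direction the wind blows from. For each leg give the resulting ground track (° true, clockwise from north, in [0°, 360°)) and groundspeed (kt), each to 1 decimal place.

Leg 1: heading 168.7°; drift -11.0° → track 157.7°, groundspeed 176.7 kt
Leg 2: heading 235.0°; drift -22.3° → track 212.7°, groundspeed 129.1 kt
Leg 3: heading 324.3°; drift +9.8° → track 334.1°, groundspeed 86.9 kt

Leg 1: track=157.7°, groundspeed=176.7 kt
Leg 2: track=212.7°, groundspeed=129.1 kt
Leg 3: track=334.1°, groundspeed=86.9 kt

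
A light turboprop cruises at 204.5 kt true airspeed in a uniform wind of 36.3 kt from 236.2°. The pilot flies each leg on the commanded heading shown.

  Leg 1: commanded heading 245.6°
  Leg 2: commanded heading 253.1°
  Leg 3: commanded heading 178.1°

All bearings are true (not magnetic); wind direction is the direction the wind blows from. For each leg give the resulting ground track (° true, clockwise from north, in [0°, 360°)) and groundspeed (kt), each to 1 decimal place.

Leg 1: heading 245.6°; drift +2.0° → track 247.6°, groundspeed 168.8 kt
Leg 2: heading 253.1°; drift +3.6° → track 256.7°, groundspeed 170.1 kt
Leg 3: heading 178.1°; drift -9.4° → track 168.7°, groundspeed 187.9 kt

Leg 1: track=247.6°, groundspeed=168.8 kt
Leg 2: track=256.7°, groundspeed=170.1 kt
Leg 3: track=168.7°, groundspeed=187.9 kt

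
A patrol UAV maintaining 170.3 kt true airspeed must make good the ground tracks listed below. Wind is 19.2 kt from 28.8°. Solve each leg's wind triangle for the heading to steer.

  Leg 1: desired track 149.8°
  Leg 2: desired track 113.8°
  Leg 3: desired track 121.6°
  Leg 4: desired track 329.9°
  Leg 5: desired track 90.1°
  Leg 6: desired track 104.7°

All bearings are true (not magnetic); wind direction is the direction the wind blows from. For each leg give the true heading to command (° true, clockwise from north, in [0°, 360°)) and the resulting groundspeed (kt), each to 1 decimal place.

Leg 1: heading=144.3°, groundspeed=179.4 kt
Leg 2: heading=107.4°, groundspeed=167.5 kt
Leg 3: heading=115.1°, groundspeed=170.2 kt
Leg 4: heading=335.4°, groundspeed=159.6 kt
Leg 5: heading=84.4°, groundspeed=160.2 kt
Leg 6: heading=98.4°, groundspeed=164.6 kt

Leg 1: desired track 149.8°; wind correction -5.5° → command heading 144.3°, groundspeed 179.4 kt
Leg 2: desired track 113.8°; wind correction -6.4° → command heading 107.4°, groundspeed 167.5 kt
Leg 3: desired track 121.6°; wind correction -6.5° → command heading 115.1°, groundspeed 170.2 kt
Leg 4: desired track 329.9°; wind correction +5.5° → command heading 335.4°, groundspeed 159.6 kt
Leg 5: desired track 90.1°; wind correction -5.7° → command heading 84.4°, groundspeed 160.2 kt
Leg 6: desired track 104.7°; wind correction -6.3° → command heading 98.4°, groundspeed 164.6 kt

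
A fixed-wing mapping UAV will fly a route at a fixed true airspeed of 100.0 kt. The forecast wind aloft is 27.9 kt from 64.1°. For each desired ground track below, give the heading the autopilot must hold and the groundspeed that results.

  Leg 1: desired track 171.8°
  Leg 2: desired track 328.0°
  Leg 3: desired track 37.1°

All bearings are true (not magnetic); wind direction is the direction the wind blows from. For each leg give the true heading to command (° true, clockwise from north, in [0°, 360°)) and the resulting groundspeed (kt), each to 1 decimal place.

Leg 1: desired track 171.8°; wind correction -15.4° → command heading 156.4°, groundspeed 104.9 kt
Leg 2: desired track 328.0°; wind correction +16.1° → command heading 344.1°, groundspeed 99.0 kt
Leg 3: desired track 37.1°; wind correction +7.3° → command heading 44.4°, groundspeed 74.3 kt

Leg 1: heading=156.4°, groundspeed=104.9 kt
Leg 2: heading=344.1°, groundspeed=99.0 kt
Leg 3: heading=44.4°, groundspeed=74.3 kt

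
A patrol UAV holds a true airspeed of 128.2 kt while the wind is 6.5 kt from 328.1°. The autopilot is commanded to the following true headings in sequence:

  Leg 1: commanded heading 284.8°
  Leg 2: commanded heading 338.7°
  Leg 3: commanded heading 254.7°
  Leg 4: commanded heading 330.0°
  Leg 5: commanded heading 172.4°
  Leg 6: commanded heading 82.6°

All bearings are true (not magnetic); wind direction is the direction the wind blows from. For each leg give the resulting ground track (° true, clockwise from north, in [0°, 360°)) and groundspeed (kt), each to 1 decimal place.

Leg 1: heading 284.8°; drift -2.1° → track 282.7°, groundspeed 123.5 kt
Leg 2: heading 338.7°; drift +0.6° → track 339.3°, groundspeed 121.8 kt
Leg 3: heading 254.7°; drift -2.8° → track 251.9°, groundspeed 126.5 kt
Leg 4: heading 330.0°; drift +0.1° → track 330.1°, groundspeed 121.7 kt
Leg 5: heading 172.4°; drift -1.1° → track 171.3°, groundspeed 134.2 kt
Leg 6: heading 82.6°; drift +2.6° → track 85.2°, groundspeed 131.0 kt

Leg 1: track=282.7°, groundspeed=123.5 kt
Leg 2: track=339.3°, groundspeed=121.8 kt
Leg 3: track=251.9°, groundspeed=126.5 kt
Leg 4: track=330.1°, groundspeed=121.7 kt
Leg 5: track=171.3°, groundspeed=134.2 kt
Leg 6: track=85.2°, groundspeed=131.0 kt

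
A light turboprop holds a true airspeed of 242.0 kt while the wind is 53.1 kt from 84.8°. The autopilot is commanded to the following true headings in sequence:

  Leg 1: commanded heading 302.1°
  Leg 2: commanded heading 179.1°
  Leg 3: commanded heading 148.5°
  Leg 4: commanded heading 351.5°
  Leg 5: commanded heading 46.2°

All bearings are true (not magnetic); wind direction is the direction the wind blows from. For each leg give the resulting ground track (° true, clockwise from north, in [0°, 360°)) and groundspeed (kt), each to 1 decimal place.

Leg 1: heading 302.1°; drift -6.5° → track 295.6°, groundspeed 286.1 kt
Leg 2: heading 179.1°; drift +12.1° → track 191.2°, groundspeed 251.6 kt
Leg 3: heading 148.5°; drift +12.3° → track 160.8°, groundspeed 223.6 kt
Leg 4: heading 351.5°; drift -12.2° → track 339.3°, groundspeed 250.7 kt
Leg 5: heading 46.2°; drift -9.4° → track 36.8°, groundspeed 203.2 kt

Leg 1: track=295.6°, groundspeed=286.1 kt
Leg 2: track=191.2°, groundspeed=251.6 kt
Leg 3: track=160.8°, groundspeed=223.6 kt
Leg 4: track=339.3°, groundspeed=250.7 kt
Leg 5: track=36.8°, groundspeed=203.2 kt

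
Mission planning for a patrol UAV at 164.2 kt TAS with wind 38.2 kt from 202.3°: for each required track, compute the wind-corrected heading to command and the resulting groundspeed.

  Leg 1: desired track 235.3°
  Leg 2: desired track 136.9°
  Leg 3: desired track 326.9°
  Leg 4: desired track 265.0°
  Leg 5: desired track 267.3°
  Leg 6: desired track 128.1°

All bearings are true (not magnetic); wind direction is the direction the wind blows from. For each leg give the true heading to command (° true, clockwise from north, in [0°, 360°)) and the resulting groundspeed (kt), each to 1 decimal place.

Leg 1: desired track 235.3°; wind correction -7.3° → command heading 228.0°, groundspeed 130.8 kt
Leg 2: desired track 136.9°; wind correction +12.2° → command heading 149.1°, groundspeed 144.6 kt
Leg 3: desired track 326.9°; wind correction -11.0° → command heading 315.9°, groundspeed 182.9 kt
Leg 4: desired track 265.0°; wind correction -11.9° → command heading 253.1°, groundspeed 143.1 kt
Leg 5: desired track 267.3°; wind correction -12.2° → command heading 255.1°, groundspeed 144.4 kt
Leg 6: desired track 128.1°; wind correction +12.9° → command heading 141.0°, groundspeed 149.6 kt

Leg 1: heading=228.0°, groundspeed=130.8 kt
Leg 2: heading=149.1°, groundspeed=144.6 kt
Leg 3: heading=315.9°, groundspeed=182.9 kt
Leg 4: heading=253.1°, groundspeed=143.1 kt
Leg 5: heading=255.1°, groundspeed=144.4 kt
Leg 6: heading=141.0°, groundspeed=149.6 kt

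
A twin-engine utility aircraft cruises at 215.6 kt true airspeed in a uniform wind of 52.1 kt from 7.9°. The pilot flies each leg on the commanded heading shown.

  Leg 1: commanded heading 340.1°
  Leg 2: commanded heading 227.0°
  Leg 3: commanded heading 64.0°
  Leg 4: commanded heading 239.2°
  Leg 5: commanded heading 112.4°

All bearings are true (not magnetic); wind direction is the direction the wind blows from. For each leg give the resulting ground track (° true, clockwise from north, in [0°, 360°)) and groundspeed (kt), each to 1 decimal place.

Leg 1: track=331.9°, groundspeed=171.2 kt
Leg 2: track=219.7°, groundspeed=258.1 kt
Leg 3: track=77.1°, groundspeed=191.5 kt
Leg 4: track=229.9°, groundspeed=251.5 kt
Leg 5: track=124.8°, groundspeed=234.1 kt

Leg 1: heading 340.1°; drift -8.2° → track 331.9°, groundspeed 171.2 kt
Leg 2: heading 227.0°; drift -7.3° → track 219.7°, groundspeed 258.1 kt
Leg 3: heading 64.0°; drift +13.1° → track 77.1°, groundspeed 191.5 kt
Leg 4: heading 239.2°; drift -9.3° → track 229.9°, groundspeed 251.5 kt
Leg 5: heading 112.4°; drift +12.4° → track 124.8°, groundspeed 234.1 kt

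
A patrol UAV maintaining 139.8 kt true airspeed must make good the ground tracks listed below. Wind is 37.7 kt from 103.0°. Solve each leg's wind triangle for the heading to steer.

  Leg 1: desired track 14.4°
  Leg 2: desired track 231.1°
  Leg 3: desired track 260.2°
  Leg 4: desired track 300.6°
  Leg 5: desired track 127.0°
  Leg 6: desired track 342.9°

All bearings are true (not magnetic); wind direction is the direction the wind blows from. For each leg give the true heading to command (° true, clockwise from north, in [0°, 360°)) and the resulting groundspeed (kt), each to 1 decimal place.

Leg 1: heading=30.0°, groundspeed=133.7 kt
Leg 2: heading=218.8°, groundspeed=159.9 kt
Leg 3: heading=254.2°, groundspeed=173.8 kt
Leg 4: heading=305.3°, groundspeed=175.3 kt
Leg 5: heading=120.7°, groundspeed=104.5 kt
Leg 6: heading=356.4°, groundspeed=154.8 kt

Leg 1: desired track 14.4°; wind correction +15.6° → command heading 30.0°, groundspeed 133.7 kt
Leg 2: desired track 231.1°; wind correction -12.3° → command heading 218.8°, groundspeed 159.9 kt
Leg 3: desired track 260.2°; wind correction -6.0° → command heading 254.2°, groundspeed 173.8 kt
Leg 4: desired track 300.6°; wind correction +4.7° → command heading 305.3°, groundspeed 175.3 kt
Leg 5: desired track 127.0°; wind correction -6.3° → command heading 120.7°, groundspeed 104.5 kt
Leg 6: desired track 342.9°; wind correction +13.5° → command heading 356.4°, groundspeed 154.8 kt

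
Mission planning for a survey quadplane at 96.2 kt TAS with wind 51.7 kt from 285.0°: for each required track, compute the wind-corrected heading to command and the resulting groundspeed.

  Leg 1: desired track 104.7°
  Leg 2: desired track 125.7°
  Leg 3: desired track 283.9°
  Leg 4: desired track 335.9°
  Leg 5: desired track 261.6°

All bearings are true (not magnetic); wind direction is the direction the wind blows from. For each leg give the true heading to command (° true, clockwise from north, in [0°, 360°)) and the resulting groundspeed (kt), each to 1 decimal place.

Leg 1: heading=104.5°, groundspeed=147.9 kt
Leg 2: heading=136.7°, groundspeed=142.8 kt
Leg 3: heading=284.5°, groundspeed=44.5 kt
Leg 4: heading=311.3°, groundspeed=54.8 kt
Leg 5: heading=273.9°, groundspeed=46.5 kt

Leg 1: desired track 104.7°; wind correction -0.2° → command heading 104.5°, groundspeed 147.9 kt
Leg 2: desired track 125.7°; wind correction +11.0° → command heading 136.7°, groundspeed 142.8 kt
Leg 3: desired track 283.9°; wind correction +0.6° → command heading 284.5°, groundspeed 44.5 kt
Leg 4: desired track 335.9°; wind correction -24.6° → command heading 311.3°, groundspeed 54.8 kt
Leg 5: desired track 261.6°; wind correction +12.3° → command heading 273.9°, groundspeed 46.5 kt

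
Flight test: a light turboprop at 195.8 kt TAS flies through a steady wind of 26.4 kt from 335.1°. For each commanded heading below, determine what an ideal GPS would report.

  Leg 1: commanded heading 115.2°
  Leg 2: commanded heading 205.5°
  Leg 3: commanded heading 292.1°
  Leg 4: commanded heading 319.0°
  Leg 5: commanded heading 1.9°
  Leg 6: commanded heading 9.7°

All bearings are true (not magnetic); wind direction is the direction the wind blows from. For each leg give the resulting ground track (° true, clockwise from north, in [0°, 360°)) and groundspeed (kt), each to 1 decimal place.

Leg 1: track=119.7°, groundspeed=216.7 kt
Leg 2: track=200.0°, groundspeed=213.6 kt
Leg 3: track=286.3°, groundspeed=177.4 kt
Leg 4: track=316.5°, groundspeed=170.6 kt
Leg 5: track=5.9°, groundspeed=172.6 kt
Leg 6: track=14.6°, groundspeed=174.7 kt

Leg 1: heading 115.2°; drift +4.5° → track 119.7°, groundspeed 216.7 kt
Leg 2: heading 205.5°; drift -5.5° → track 200.0°, groundspeed 213.6 kt
Leg 3: heading 292.1°; drift -5.8° → track 286.3°, groundspeed 177.4 kt
Leg 4: heading 319.0°; drift -2.5° → track 316.5°, groundspeed 170.6 kt
Leg 5: heading 1.9°; drift +4.0° → track 5.9°, groundspeed 172.6 kt
Leg 6: heading 9.7°; drift +4.9° → track 14.6°, groundspeed 174.7 kt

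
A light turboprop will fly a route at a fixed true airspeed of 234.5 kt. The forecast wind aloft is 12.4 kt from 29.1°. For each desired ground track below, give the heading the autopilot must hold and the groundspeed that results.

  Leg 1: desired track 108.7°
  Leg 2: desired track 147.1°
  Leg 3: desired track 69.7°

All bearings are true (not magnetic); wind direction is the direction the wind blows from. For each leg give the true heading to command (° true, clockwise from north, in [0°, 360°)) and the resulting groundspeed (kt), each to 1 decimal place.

Leg 1: heading=105.7°, groundspeed=231.9 kt
Leg 2: heading=144.4°, groundspeed=240.1 kt
Leg 3: heading=67.7°, groundspeed=224.9 kt

Leg 1: desired track 108.7°; wind correction -3.0° → command heading 105.7°, groundspeed 231.9 kt
Leg 2: desired track 147.1°; wind correction -2.7° → command heading 144.4°, groundspeed 240.1 kt
Leg 3: desired track 69.7°; wind correction -2.0° → command heading 67.7°, groundspeed 224.9 kt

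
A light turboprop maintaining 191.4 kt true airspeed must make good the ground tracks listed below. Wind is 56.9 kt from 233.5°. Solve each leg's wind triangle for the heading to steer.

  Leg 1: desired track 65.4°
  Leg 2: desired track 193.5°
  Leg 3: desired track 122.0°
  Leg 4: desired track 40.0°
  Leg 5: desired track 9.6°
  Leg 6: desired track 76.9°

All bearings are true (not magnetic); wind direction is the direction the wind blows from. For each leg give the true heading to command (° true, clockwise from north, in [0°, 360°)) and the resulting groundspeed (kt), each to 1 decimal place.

Leg 1: desired track 65.4°; wind correction +3.5° → command heading 68.9°, groundspeed 246.7 kt
Leg 2: desired track 193.5°; wind correction +11.0° → command heading 204.5°, groundspeed 144.3 kt
Leg 3: desired track 122.0°; wind correction +16.1° → command heading 138.1°, groundspeed 204.8 kt
Leg 4: desired track 40.0°; wind correction -4.0° → command heading 36.0°, groundspeed 246.3 kt
Leg 5: desired track 9.6°; wind correction -11.9° → command heading 357.7°, groundspeed 228.3 kt
Leg 6: desired track 76.9°; wind correction +6.8° → command heading 83.7°, groundspeed 242.3 kt

Leg 1: heading=68.9°, groundspeed=246.7 kt
Leg 2: heading=204.5°, groundspeed=144.3 kt
Leg 3: heading=138.1°, groundspeed=204.8 kt
Leg 4: heading=36.0°, groundspeed=246.3 kt
Leg 5: heading=357.7°, groundspeed=228.3 kt
Leg 6: heading=83.7°, groundspeed=242.3 kt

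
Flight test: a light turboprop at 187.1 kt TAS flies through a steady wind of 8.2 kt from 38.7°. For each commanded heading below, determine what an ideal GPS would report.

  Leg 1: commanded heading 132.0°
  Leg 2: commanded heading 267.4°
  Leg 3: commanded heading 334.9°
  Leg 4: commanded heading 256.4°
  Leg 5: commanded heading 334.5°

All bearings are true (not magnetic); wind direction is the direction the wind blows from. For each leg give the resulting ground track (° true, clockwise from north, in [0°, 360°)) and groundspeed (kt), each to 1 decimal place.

Leg 1: track=134.5°, groundspeed=187.8 kt
Leg 2: track=265.6°, groundspeed=192.6 kt
Leg 3: track=332.6°, groundspeed=183.6 kt
Leg 4: track=254.9°, groundspeed=193.7 kt
Leg 5: track=332.2°, groundspeed=183.7 kt

Leg 1: heading 132.0°; drift +2.5° → track 134.5°, groundspeed 187.8 kt
Leg 2: heading 267.4°; drift -1.8° → track 265.6°, groundspeed 192.6 kt
Leg 3: heading 334.9°; drift -2.3° → track 332.6°, groundspeed 183.6 kt
Leg 4: heading 256.4°; drift -1.5° → track 254.9°, groundspeed 193.7 kt
Leg 5: heading 334.5°; drift -2.3° → track 332.2°, groundspeed 183.7 kt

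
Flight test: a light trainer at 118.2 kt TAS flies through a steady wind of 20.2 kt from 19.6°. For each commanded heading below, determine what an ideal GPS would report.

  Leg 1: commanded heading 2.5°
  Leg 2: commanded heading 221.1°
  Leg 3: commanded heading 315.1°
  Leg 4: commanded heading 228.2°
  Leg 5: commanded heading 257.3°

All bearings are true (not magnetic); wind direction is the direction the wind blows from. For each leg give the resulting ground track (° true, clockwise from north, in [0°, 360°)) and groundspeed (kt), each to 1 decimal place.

Leg 1: heading 2.5°; drift -3.4° → track 359.1°, groundspeed 99.1 kt
Leg 2: heading 221.1°; drift -3.1° → track 218.0°, groundspeed 137.2 kt
Leg 3: heading 315.1°; drift -9.5° → track 305.6°, groundspeed 111.0 kt
Leg 4: heading 228.2°; drift -4.1° → track 224.1°, groundspeed 136.3 kt
Leg 5: heading 257.3°; drift -7.5° → track 249.8°, groundspeed 130.1 kt

Leg 1: track=359.1°, groundspeed=99.1 kt
Leg 2: track=218.0°, groundspeed=137.2 kt
Leg 3: track=305.6°, groundspeed=111.0 kt
Leg 4: track=224.1°, groundspeed=136.3 kt
Leg 5: track=249.8°, groundspeed=130.1 kt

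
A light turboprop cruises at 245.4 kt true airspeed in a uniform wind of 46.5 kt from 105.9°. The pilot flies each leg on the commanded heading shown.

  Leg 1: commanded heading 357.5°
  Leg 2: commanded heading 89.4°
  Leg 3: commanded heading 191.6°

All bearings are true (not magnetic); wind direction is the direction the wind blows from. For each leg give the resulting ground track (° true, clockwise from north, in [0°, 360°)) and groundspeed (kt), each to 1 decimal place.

Leg 1: heading 357.5°; drift -9.6° → track 347.9°, groundspeed 263.8 kt
Leg 2: heading 89.4°; drift -3.8° → track 85.6°, groundspeed 201.2 kt
Leg 3: heading 191.6°; drift +10.9° → track 202.5°, groundspeed 246.3 kt

Leg 1: track=347.9°, groundspeed=263.8 kt
Leg 2: track=85.6°, groundspeed=201.2 kt
Leg 3: track=202.5°, groundspeed=246.3 kt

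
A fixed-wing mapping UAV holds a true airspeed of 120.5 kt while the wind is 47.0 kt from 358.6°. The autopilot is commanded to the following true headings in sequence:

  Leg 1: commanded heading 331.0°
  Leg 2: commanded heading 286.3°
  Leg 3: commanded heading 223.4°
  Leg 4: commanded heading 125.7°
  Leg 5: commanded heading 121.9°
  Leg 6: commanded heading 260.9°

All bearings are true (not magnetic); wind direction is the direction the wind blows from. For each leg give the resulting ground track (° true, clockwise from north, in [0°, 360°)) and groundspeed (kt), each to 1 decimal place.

Leg 1: track=315.6°, groundspeed=81.8 kt
Leg 2: track=263.4°, groundspeed=115.3 kt
Leg 3: track=211.3°, groundspeed=157.4 kt
Leg 4: track=139.8°, groundspeed=153.5 kt
Leg 5: track=136.9°, groundspeed=151.5 kt
Leg 6: track=240.7°, groundspeed=135.1 kt

Leg 1: heading 331.0°; drift -15.4° → track 315.6°, groundspeed 81.8 kt
Leg 2: heading 286.3°; drift -22.9° → track 263.4°, groundspeed 115.3 kt
Leg 3: heading 223.4°; drift -12.1° → track 211.3°, groundspeed 157.4 kt
Leg 4: heading 125.7°; drift +14.1° → track 139.8°, groundspeed 153.5 kt
Leg 5: heading 121.9°; drift +15.0° → track 136.9°, groundspeed 151.5 kt
Leg 6: heading 260.9°; drift -20.2° → track 240.7°, groundspeed 135.1 kt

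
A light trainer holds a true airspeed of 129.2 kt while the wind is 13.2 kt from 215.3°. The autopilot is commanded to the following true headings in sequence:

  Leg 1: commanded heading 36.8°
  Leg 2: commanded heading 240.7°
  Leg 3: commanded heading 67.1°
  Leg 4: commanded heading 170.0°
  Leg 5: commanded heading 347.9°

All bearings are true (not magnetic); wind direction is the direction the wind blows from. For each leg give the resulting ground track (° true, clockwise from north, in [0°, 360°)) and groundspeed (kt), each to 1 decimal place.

Leg 1: track=36.7°, groundspeed=142.4 kt
Leg 2: track=243.5°, groundspeed=117.4 kt
Leg 3: track=64.3°, groundspeed=140.6 kt
Leg 4: track=165.5°, groundspeed=120.3 kt
Leg 5: track=351.9°, groundspeed=138.5 kt

Leg 1: heading 36.8°; drift -0.1° → track 36.7°, groundspeed 142.4 kt
Leg 2: heading 240.7°; drift +2.8° → track 243.5°, groundspeed 117.4 kt
Leg 3: heading 67.1°; drift -2.8° → track 64.3°, groundspeed 140.6 kt
Leg 4: heading 170.0°; drift -4.5° → track 165.5°, groundspeed 120.3 kt
Leg 5: heading 347.9°; drift +4.0° → track 351.9°, groundspeed 138.5 kt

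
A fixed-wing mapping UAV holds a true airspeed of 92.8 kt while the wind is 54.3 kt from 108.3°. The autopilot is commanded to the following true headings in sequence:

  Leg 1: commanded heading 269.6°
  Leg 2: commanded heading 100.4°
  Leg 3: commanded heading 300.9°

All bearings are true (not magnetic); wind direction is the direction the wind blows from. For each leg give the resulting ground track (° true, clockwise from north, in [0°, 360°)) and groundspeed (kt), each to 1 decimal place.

Leg 1: heading 269.6°; drift +6.9° → track 276.5°, groundspeed 145.3 kt
Leg 2: heading 100.4°; drift -10.8° → track 89.6°, groundspeed 39.7 kt
Leg 3: heading 300.9°; drift -4.6° → track 296.3°, groundspeed 146.3 kt

Leg 1: track=276.5°, groundspeed=145.3 kt
Leg 2: track=89.6°, groundspeed=39.7 kt
Leg 3: track=296.3°, groundspeed=146.3 kt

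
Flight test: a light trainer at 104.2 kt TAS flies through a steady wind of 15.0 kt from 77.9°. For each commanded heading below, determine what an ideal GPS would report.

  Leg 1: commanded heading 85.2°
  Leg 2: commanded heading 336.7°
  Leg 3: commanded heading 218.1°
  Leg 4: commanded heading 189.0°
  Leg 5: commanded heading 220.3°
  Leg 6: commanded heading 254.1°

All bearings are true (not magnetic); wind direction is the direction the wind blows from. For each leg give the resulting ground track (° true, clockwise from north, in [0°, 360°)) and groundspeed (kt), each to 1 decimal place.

Leg 1: heading 85.2°; drift +1.2° → track 86.4°, groundspeed 89.3 kt
Leg 2: heading 336.7°; drift -7.8° → track 328.9°, groundspeed 108.1 kt
Leg 3: heading 218.1°; drift +4.7° → track 222.8°, groundspeed 116.1 kt
Leg 4: heading 189.0°; drift +7.3° → track 196.3°, groundspeed 110.5 kt
Leg 5: heading 220.3°; drift +4.5° → track 224.8°, groundspeed 116.4 kt
Leg 6: heading 254.1°; drift +0.5° → track 254.6°, groundspeed 119.2 kt

Leg 1: track=86.4°, groundspeed=89.3 kt
Leg 2: track=328.9°, groundspeed=108.1 kt
Leg 3: track=222.8°, groundspeed=116.1 kt
Leg 4: track=196.3°, groundspeed=110.5 kt
Leg 5: track=224.8°, groundspeed=116.4 kt
Leg 6: track=254.6°, groundspeed=119.2 kt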